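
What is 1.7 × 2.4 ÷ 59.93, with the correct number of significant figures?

0.068

1.7 × 2.4 ÷ 59.93 = 0.068079425997…
Multiplication/division keeps the fewest significant figures: 1.7 → 2 s.f., 2.4 → 2 s.f., 59.93 → 4 s.f.; limit is 2.
Rounded to 2 significant figures: 0.068.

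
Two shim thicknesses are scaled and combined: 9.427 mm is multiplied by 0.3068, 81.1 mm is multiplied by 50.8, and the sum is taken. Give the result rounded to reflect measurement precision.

4.12 × 10³ mm

9.427 × 0.3068 = 2.8922036 → 2.892 mm (4 s.f., last digit at the 10^-3 place).
81.1 × 50.8 = 4119.88 → 4.12 × 10³ mm (3 s.f., last digit at the 10^1 place).
Sum: 4122.7722036 mm; keep the coarser place, 10^1.
Result: 4.12 × 10³ mm.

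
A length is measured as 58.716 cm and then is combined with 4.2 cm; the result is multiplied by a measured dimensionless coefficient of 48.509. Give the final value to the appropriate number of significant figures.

58.716 cm + 4.2 cm = 62.916 cm; the sum is limited to 1 decimal place (3 s.f.).
Carrying full precision, 62.916 × 48.509 = 3051.992244 cm; 48.509 has 5 s.f., so the result keeps min(3, 5) = 3 s.f.
Rounded to 3 significant figures: 3.05 × 10^3 cm.

3.05 × 10^3 cm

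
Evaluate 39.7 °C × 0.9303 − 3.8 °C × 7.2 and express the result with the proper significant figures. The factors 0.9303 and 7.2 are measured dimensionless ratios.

1.0 × 10^1 °C

39.7 × 0.9303 = 36.93291 → 36.9 °C (3 s.f., last digit at the 10^-1 place).
3.8 × 7.2 = 27.36 → 27 °C (2 s.f., last digit at the 10^0 place).
Difference: 9.57291 °C; keep the coarser place, 10^0.
Result: 1.0 × 10^1 °C.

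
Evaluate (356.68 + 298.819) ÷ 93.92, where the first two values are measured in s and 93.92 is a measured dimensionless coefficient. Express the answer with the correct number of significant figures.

356.68 s + 298.819 s = 655.499 s; the sum is limited to 2 decimal places (5 s.f.).
Carrying full precision, 655.499 ÷ 93.92 = 6.9793334753… s; 93.92 has 4 s.f., so the result keeps min(5, 4) = 4 s.f.
Rounded to 4 significant figures: 6.979 s.

6.979 s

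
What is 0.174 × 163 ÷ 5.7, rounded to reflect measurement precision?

5.0

0.174 × 163 ÷ 5.7 = 4.97578947368…
Multiplication/division keeps the fewest significant figures: 0.174 → 3 s.f., 163 → 3 s.f., 5.7 → 2 s.f.; limit is 2.
Rounded to 2 significant figures: 5.0.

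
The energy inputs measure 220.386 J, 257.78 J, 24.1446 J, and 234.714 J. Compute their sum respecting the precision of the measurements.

220.386 J + 257.78 J + 24.1446 J + 234.714 J = 737.0246 J.
Addition/subtraction keeps the fewest decimal places: 220.386 → 3 decimal places, 257.78 → 2 decimal places, 24.1446 → 4 decimal places, 234.714 → 3 decimal places; limit is 2.
Rounded to 2 decimal places: 737.02 J.

737.02 J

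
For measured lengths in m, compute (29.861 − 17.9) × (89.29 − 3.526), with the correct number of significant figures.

1.03 × 10^3 m²

29.861 − 17.9 = 11.961, limited to 1 d.p. → 3 s.f.; 89.29 − 3.526 = 85.764, limited to 2 d.p. → 4 s.f.
Carrying full precision, 11.961 × 85.764 = 1025.823204; keep min(3, 4) = 3 s.f.
Rounded to 3 significant figures: 1.03 × 10^3 m².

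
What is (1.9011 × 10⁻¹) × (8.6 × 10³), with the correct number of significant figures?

(1.9011 × 10⁻¹) × (8.6 × 10³) = 1634.946
Multiplication/division keeps the fewest significant figures: 1.9011 × 10⁻¹ → 5 s.f., 8.6 × 10³ → 2 s.f.; limit is 2.
Rounded to 2 significant figures: 1.6 × 10³.

1.6 × 10³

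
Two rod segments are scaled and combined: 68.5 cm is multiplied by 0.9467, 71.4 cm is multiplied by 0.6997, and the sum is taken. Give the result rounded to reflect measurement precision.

68.5 × 0.9467 = 64.84895 → 64.8 cm (3 s.f., last digit at the 10^-1 place).
71.4 × 0.6997 = 49.95858 → 50.0 cm (3 s.f., last digit at the 10^-1 place).
Sum: 114.80753 cm; keep the coarser place, 10^-1.
Result: 114.8 cm.

114.8 cm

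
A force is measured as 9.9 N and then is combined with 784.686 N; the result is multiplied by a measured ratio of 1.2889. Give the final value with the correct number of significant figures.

1024 N

9.9 N + 784.686 N = 794.586 N; the sum is limited to 1 decimal place (4 s.f.).
Carrying full precision, 794.586 × 1.2889 = 1024.1418954 N; 1.2889 has 5 s.f., so the result keeps min(4, 5) = 4 s.f.
Rounded to 4 significant figures: 1024 N.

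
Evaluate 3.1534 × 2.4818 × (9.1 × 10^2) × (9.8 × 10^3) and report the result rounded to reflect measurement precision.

3.1534 × 2.4818 × (9.1 × 10^2) × (9.8 × 10^3) = 69793232.2142…
Multiplication/division keeps the fewest significant figures: 3.1534 → 5 s.f., 2.4818 → 5 s.f., 9.1 × 10^2 → 2 s.f., 9.8 × 10^3 → 2 s.f.; limit is 2.
Rounded to 2 significant figures: 7.0 × 10^7.

7.0 × 10^7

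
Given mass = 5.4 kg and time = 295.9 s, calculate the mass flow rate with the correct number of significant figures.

mass flow rate = 5.4 kg ÷ 295.9 s = 0.018249408584… kg/s.
5.4 has 2 significant figures; 295.9 has 4.
Division/multiplication keeps the fewest: 2 significant figures.
Rounded: 0.018 kg/s.

0.018 kg/s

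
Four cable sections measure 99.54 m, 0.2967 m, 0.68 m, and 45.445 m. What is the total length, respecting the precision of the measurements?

145.96 m

99.54 m + 0.2967 m + 0.68 m + 45.445 m = 145.9617 m.
Addition/subtraction keeps the fewest decimal places: 99.54 → 2 decimal places, 0.2967 → 4 decimal places, 0.68 → 2 decimal places, 45.445 → 3 decimal places; limit is 2.
Rounded to 2 decimal places: 145.96 m.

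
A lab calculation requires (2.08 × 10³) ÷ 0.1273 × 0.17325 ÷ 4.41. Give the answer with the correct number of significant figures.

642

(2.08 × 10³) ÷ 0.1273 × 0.17325 ÷ 4.41 = 641.903265627…
Multiplication/division keeps the fewest significant figures: 2.08 × 10³ → 3 s.f., 0.1273 → 4 s.f., 0.17325 → 5 s.f., 4.41 → 3 s.f.; limit is 3.
Rounded to 3 significant figures: 642.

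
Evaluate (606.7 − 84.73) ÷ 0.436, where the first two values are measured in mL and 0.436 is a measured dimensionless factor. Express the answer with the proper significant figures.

1.20 × 10^3 mL

606.7 mL − 84.73 mL = 521.97 mL; the difference is limited to 1 decimal place (4 s.f.).
Carrying full precision, 521.97 ÷ 0.436 = 1197.17889908… mL; 0.436 has 3 s.f., so the result keeps min(4, 3) = 3 s.f.
Rounded to 3 significant figures: 1.20 × 10^3 mL.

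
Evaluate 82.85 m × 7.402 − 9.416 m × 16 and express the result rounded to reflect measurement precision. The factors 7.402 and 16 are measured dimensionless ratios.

82.85 × 7.402 = 613.2557 → 6.133 × 10² m (4 s.f., last digit at the 10^-1 place).
9.416 × 16 = 150.656 → 1.5 × 10² m (2 s.f., last digit at the 10^1 place).
Difference: 462.5997 m; keep the coarser place, 10^1.
Result: 4.6 × 10² m.

4.6 × 10² m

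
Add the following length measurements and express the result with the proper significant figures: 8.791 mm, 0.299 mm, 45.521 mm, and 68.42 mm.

123.03 mm

8.791 mm + 0.299 mm + 45.521 mm + 68.42 mm = 123.031 mm.
Addition/subtraction keeps the fewest decimal places: 8.791 → 3 decimal places, 0.299 → 3 decimal places, 45.521 → 3 decimal places, 68.42 → 2 decimal places; limit is 2.
Rounded to 2 decimal places: 123.03 mm.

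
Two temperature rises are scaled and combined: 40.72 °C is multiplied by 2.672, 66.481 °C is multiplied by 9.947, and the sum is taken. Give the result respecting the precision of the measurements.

770.1 °C

40.72 × 2.672 = 108.80384 → 108.8 °C (4 s.f., last digit at the 10^-1 place).
66.481 × 9.947 = 661.286507 → 661.3 °C (4 s.f., last digit at the 10^-1 place).
Sum: 770.090347 °C; keep the coarser place, 10^-1.
Result: 770.1 °C.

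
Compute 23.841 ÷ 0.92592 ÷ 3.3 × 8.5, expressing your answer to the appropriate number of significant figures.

66

23.841 ÷ 0.92592 ÷ 3.3 × 8.5 = 66.3217517319…
Multiplication/division keeps the fewest significant figures: 23.841 → 5 s.f., 0.92592 → 5 s.f., 3.3 → 2 s.f., 8.5 → 2 s.f.; limit is 2.
Rounded to 2 significant figures: 66.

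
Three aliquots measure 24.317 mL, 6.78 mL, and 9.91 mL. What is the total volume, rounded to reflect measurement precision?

41.01 mL

24.317 mL + 6.78 mL + 9.91 mL = 41.007 mL.
Addition/subtraction keeps the fewest decimal places: 24.317 → 3 decimal places, 6.78 → 2 decimal places, 9.91 → 2 decimal places; limit is 2.
Rounded to 2 decimal places: 41.01 mL.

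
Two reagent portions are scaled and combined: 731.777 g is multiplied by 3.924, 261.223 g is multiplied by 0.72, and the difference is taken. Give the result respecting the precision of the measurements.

2.68 × 10³ g

731.777 × 3.924 = 2871.492948 → 2871 g (4 s.f., last digit at the 10^0 place).
261.223 × 0.72 = 188.08056 → 1.9 × 10² g (2 s.f., last digit at the 10^1 place).
Difference: 2683.412388 g; keep the coarser place, 10^1.
Result: 2.68 × 10³ g.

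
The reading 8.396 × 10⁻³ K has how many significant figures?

4

8.396 × 10⁻³: in scientific notation every digit of the coefficient is significant.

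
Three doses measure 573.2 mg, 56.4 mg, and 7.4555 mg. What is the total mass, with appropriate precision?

573.2 mg + 56.4 mg + 7.4555 mg = 637.0555 mg.
Addition/subtraction keeps the fewest decimal places: 573.2 → 1 decimal place, 56.4 → 1 decimal place, 7.4555 → 4 decimal places; limit is 1.
Rounded to 1 decimal place: 637.1 mg.

637.1 mg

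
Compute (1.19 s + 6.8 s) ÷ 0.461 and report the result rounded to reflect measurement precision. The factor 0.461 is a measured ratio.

1.19 s + 6.8 s = 7.99 s; the sum is limited to 1 decimal place (2 s.f.).
Carrying full precision, 7.99 ÷ 0.461 = 17.3318872017… s; 0.461 has 3 s.f., so the result keeps min(2, 3) = 2 s.f.
Rounded to 2 significant figures: 17 s.

17 s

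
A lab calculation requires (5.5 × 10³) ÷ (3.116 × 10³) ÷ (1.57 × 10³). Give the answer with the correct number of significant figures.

(5.5 × 10³) ÷ (3.116 × 10³) ÷ (1.57 × 10³) = 0.00112425696835…
Multiplication/division keeps the fewest significant figures: 5.5 × 10³ → 2 s.f., 3.116 × 10³ → 4 s.f., 1.57 × 10³ → 3 s.f.; limit is 2.
Rounded to 2 significant figures: 0.0011.

0.0011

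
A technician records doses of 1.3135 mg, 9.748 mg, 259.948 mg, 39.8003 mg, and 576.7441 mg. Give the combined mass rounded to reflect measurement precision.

1.3135 mg + 9.748 mg + 259.948 mg + 39.8003 mg + 576.7441 mg = 887.5539 mg.
Addition/subtraction keeps the fewest decimal places: 1.3135 → 4 decimal places, 9.748 → 3 decimal places, 259.948 → 3 decimal places, 39.8003 → 4 decimal places, 576.7441 → 4 decimal places; limit is 3.
Rounded to 3 decimal places: 887.554 mg.

887.554 mg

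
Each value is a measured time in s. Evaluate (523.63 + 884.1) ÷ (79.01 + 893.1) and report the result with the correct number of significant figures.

1.448

523.63 + 884.1 = 1407.73, limited to 1 d.p. → 5 s.f.; 79.01 + 893.1 = 972.11, limited to 1 d.p. → 4 s.f.
Carrying full precision, 1407.73 ÷ 972.11 = 1.44811801134…; keep min(5, 4) = 4 s.f.
Rounded to 4 significant figures: 1.448.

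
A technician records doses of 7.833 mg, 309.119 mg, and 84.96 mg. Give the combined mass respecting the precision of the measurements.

7.833 mg + 309.119 mg + 84.96 mg = 401.912 mg.
Addition/subtraction keeps the fewest decimal places: 7.833 → 3 decimal places, 309.119 → 3 decimal places, 84.96 → 2 decimal places; limit is 2.
Rounded to 2 decimal places: 401.91 mg.

401.91 mg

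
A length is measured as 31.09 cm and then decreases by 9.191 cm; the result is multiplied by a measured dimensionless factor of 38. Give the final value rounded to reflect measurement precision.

31.09 cm − 9.191 cm = 21.899 cm; the difference is limited to 2 decimal places (4 s.f.).
Carrying full precision, 21.899 × 38 = 832.162 cm; 38 has 2 s.f., so the result keeps min(4, 2) = 2 s.f.
Rounded to 2 significant figures: 8.3 × 10^2 cm.

8.3 × 10^2 cm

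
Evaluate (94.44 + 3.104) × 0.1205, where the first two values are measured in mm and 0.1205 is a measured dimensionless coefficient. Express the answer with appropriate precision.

94.44 mm + 3.104 mm = 97.544 mm; the sum is limited to 2 decimal places (4 s.f.).
Carrying full precision, 97.544 × 0.1205 = 11.754052 mm; 0.1205 has 4 s.f., so the result keeps min(4, 4) = 4 s.f.
Rounded to 4 significant figures: 11.75 mm.

11.75 mm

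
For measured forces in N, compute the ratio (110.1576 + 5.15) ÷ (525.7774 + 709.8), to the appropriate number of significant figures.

110.1576 + 5.15 = 115.3076, limited to 2 d.p. → 5 s.f.; 525.7774 + 709.8 = 1235.5774, limited to 1 d.p. → 5 s.f.
Carrying full precision, 115.3076 ÷ 1235.5774 = 0.0933228464684…; keep min(5, 5) = 5 s.f.
Rounded to 5 significant figures: 0.093323.

0.093323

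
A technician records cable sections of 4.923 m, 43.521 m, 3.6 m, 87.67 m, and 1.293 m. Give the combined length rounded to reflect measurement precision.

4.923 m + 43.521 m + 3.6 m + 87.67 m + 1.293 m = 141.007 m.
Addition/subtraction keeps the fewest decimal places: 4.923 → 3 decimal places, 43.521 → 3 decimal places, 3.6 → 1 decimal place, 87.67 → 2 decimal places, 1.293 → 3 decimal places; limit is 1.
Rounded to 1 decimal place: 141.0 m.

141.0 m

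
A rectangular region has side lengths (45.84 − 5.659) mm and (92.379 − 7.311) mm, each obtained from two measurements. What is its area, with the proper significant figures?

45.84 − 5.659 = 40.181, limited to 2 d.p. → 4 s.f.; 92.379 − 7.311 = 85.068, limited to 3 d.p. → 5 s.f.
Carrying full precision, 40.181 × 85.068 = 3418.117308; keep min(4, 5) = 4 s.f.
Rounded to 4 significant figures: 3418 mm².

3418 mm²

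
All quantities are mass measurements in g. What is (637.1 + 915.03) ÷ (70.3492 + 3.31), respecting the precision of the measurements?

637.1 + 915.03 = 1552.13, limited to 1 d.p. → 5 s.f.; 70.3492 + 3.31 = 73.6592, limited to 2 d.p. → 4 s.f.
Carrying full precision, 1552.13 ÷ 73.6592 = 21.0717737906…; keep min(5, 4) = 4 s.f.
Rounded to 4 significant figures: 21.07.

21.07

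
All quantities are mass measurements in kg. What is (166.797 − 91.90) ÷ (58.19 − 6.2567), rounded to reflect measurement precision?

166.797 − 91.90 = 74.897, limited to 2 d.p. → 4 s.f.; 58.19 − 6.2567 = 51.9333, limited to 2 d.p. → 4 s.f.
Carrying full precision, 74.897 ÷ 51.9333 = 1.44217679215…; keep min(4, 4) = 4 s.f.
Rounded to 4 significant figures: 1.442.

1.442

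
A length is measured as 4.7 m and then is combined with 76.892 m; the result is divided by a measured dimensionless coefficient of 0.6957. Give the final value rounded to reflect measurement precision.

1.17 × 10² m

4.7 m + 76.892 m = 81.592 m; the sum is limited to 1 decimal place (3 s.f.).
Carrying full precision, 81.592 ÷ 0.6957 = 117.28043697… m; 0.6957 has 4 s.f., so the result keeps min(3, 4) = 3 s.f.
Rounded to 3 significant figures: 1.17 × 10² m.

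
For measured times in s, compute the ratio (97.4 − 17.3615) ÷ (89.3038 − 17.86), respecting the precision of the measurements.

97.4 − 17.3615 = 80.0385, limited to 1 d.p. → 3 s.f.; 89.3038 − 17.86 = 71.4438, limited to 2 d.p. → 4 s.f.
Carrying full precision, 80.0385 ÷ 71.4438 = 1.12030015201…; keep min(3, 4) = 3 s.f.
Rounded to 3 significant figures: 1.12.

1.12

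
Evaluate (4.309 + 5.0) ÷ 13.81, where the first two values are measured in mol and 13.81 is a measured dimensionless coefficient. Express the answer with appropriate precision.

4.309 mol + 5.0 mol = 9.309 mol; the sum is limited to 1 decimal place (2 s.f.).
Carrying full precision, 9.309 ÷ 13.81 = 0.674076755974… mol; 13.81 has 4 s.f., so the result keeps min(2, 4) = 2 s.f.
Rounded to 2 significant figures: 6.7 × 10⁻¹ mol.

6.7 × 10⁻¹ mol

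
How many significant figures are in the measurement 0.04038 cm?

0.04038: leading zeros are not significant; zeros between nonzero digits are significant.

4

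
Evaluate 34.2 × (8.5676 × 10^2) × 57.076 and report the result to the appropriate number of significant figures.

1.67 × 10^6

34.2 × (8.5676 × 10^2) × 57.076 = 1672394.83459…
Multiplication/division keeps the fewest significant figures: 34.2 → 3 s.f., 8.5676 × 10^2 → 5 s.f., 57.076 → 5 s.f.; limit is 3.
Rounded to 3 significant figures: 1.67 × 10^6.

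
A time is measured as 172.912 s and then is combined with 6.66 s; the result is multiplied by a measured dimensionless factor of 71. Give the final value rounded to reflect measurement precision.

172.912 s + 6.66 s = 179.572 s; the sum is limited to 2 decimal places (5 s.f.).
Carrying full precision, 179.572 × 71 = 12749.612 s; 71 has 2 s.f., so the result keeps min(5, 2) = 2 s.f.
Rounded to 2 significant figures: 1.3 × 10⁴ s.

1.3 × 10⁴ s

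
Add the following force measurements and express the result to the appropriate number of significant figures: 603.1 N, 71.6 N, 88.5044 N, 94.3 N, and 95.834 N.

603.1 N + 71.6 N + 88.5044 N + 94.3 N + 95.834 N = 953.3384 N.
Addition/subtraction keeps the fewest decimal places: 603.1 → 1 decimal place, 71.6 → 1 decimal place, 88.5044 → 4 decimal places, 94.3 → 1 decimal place, 95.834 → 3 decimal places; limit is 1.
Rounded to 1 decimal place: 953.3 N.

953.3 N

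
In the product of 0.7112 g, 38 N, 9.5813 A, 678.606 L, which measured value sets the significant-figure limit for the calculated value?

0.7112 g → 4 s.f.; 38 N → 2 s.f.; 9.5813 A → 5 s.f.; 678.606 L → 6 s.f.
The fewest is 2 significant figures, from 38 N.

38 N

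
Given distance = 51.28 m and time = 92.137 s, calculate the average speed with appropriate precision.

0.5566 m/s

average speed = 51.28 m ÷ 92.137 s = 0.556562510175… m/s.
51.28 has 4 significant figures; 92.137 has 5.
Division/multiplication keeps the fewest: 4 significant figures.
Rounded: 0.5566 m/s.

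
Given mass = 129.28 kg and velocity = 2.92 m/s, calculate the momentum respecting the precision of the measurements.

momentum = 129.28 kg × 2.92 m/s = 377.4976 kg·m/s.
129.28 has 5 significant figures; 2.92 has 3.
Division/multiplication keeps the fewest: 3 significant figures.
Rounded: 377 kg·m/s.

377 kg·m/s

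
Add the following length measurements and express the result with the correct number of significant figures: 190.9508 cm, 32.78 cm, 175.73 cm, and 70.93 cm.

190.9508 cm + 32.78 cm + 175.73 cm + 70.93 cm = 470.3908 cm.
Addition/subtraction keeps the fewest decimal places: 190.9508 → 4 decimal places, 32.78 → 2 decimal places, 175.73 → 2 decimal places, 70.93 → 2 decimal places; limit is 2.
Rounded to 2 decimal places: 470.39 cm.

470.39 cm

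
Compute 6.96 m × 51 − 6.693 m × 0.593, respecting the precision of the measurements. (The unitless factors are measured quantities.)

6.96 × 51 = 354.96 → 3.5 × 10^2 m (2 s.f., last digit at the 10^1 place).
6.693 × 0.593 = 3.968949 → 3.97 m (3 s.f., last digit at the 10^-2 place).
Difference: 350.991051 m; keep the coarser place, 10^1.
Result: 3.5 × 10^2 m.

3.5 × 10^2 m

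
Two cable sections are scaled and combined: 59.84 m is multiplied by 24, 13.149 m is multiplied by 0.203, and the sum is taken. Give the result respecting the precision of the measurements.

1.4 × 10^3 m

59.84 × 24 = 1436.16 → 1.4 × 10^3 m (2 s.f., last digit at the 10^2 place).
13.149 × 0.203 = 2.669247 → 2.67 m (3 s.f., last digit at the 10^-2 place).
Sum: 1438.829247 m; keep the coarser place, 10^2.
Result: 1.4 × 10^3 m.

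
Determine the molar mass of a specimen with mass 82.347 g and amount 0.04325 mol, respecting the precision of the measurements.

1.904 × 10³ g/mol

molar mass = 82.347 g ÷ 0.04325 mol = 1903.97687861… g/mol.
82.347 has 5 significant figures; 0.04325 has 4.
Division/multiplication keeps the fewest: 4 significant figures.
Rounded: 1.904 × 10³ g/mol.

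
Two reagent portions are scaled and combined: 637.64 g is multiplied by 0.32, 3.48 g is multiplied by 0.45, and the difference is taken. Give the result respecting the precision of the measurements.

637.64 × 0.32 = 204.0448 → 2.0 × 10² g (2 s.f., last digit at the 10^1 place).
3.48 × 0.45 = 1.566 → 1.6 g (2 s.f., last digit at the 10^-1 place).
Difference: 202.4788 g; keep the coarser place, 10^1.
Result: 2.0 × 10² g.

2.0 × 10² g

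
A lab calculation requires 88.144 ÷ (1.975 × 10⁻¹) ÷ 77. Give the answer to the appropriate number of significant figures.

5.8

88.144 ÷ (1.975 × 10⁻¹) ÷ 77 = 5.79608745685…
Multiplication/division keeps the fewest significant figures: 88.144 → 5 s.f., 1.975 × 10⁻¹ → 4 s.f., 77 → 2 s.f.; limit is 2.
Rounded to 2 significant figures: 5.8.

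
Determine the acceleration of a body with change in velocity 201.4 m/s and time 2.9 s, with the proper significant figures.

69 m/s²

acceleration = 201.4 m/s ÷ 2.9 s = 69.4482758621… m/s².
201.4 has 4 significant figures; 2.9 has 2.
Division/multiplication keeps the fewest: 2 significant figures.
Rounded: 69 m/s².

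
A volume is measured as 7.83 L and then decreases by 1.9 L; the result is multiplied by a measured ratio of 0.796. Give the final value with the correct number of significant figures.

7.83 L − 1.9 L = 5.93 L; the difference is limited to 1 decimal place (2 s.f.).
Carrying full precision, 5.93 × 0.796 = 4.72028 L; 0.796 has 3 s.f., so the result keeps min(2, 3) = 2 s.f.
Rounded to 2 significant figures: 4.7 L.

4.7 L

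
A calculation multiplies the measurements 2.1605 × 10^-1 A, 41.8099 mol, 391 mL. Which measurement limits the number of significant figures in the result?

2.1605 × 10^-1 A → 5 s.f.; 41.8099 mol → 6 s.f.; 391 mL → 3 s.f.
The fewest is 3 significant figures, from 391 mL.

391 mL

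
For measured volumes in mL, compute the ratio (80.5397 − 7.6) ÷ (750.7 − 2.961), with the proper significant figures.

80.5397 − 7.6 = 72.9397, limited to 1 d.p. → 3 s.f.; 750.7 − 2.961 = 747.739, limited to 1 d.p. → 4 s.f.
Carrying full precision, 72.9397 ÷ 747.739 = 0.0975470050379…; keep min(3, 4) = 3 s.f.
Rounded to 3 significant figures: 0.0975.

0.0975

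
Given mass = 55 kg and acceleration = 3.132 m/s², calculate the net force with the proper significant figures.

1.7 × 10^2 N

net force = 55 kg × 3.132 m/s² = 172.26 N.
55 has 2 significant figures; 3.132 has 4.
Division/multiplication keeps the fewest: 2 significant figures.
Rounded: 1.7 × 10^2 N.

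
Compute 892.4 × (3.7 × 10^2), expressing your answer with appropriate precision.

3.3 × 10^5

892.4 × (3.7 × 10^2) = 330188
Multiplication/division keeps the fewest significant figures: 892.4 → 4 s.f., 3.7 × 10^2 → 2 s.f.; limit is 2.
Rounded to 2 significant figures: 3.3 × 10^5.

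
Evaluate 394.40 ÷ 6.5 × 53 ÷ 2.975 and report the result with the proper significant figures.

394.40 ÷ 6.5 × 53 ÷ 2.975 = 1080.96703297…
Multiplication/division keeps the fewest significant figures: 394.40 → 5 s.f., 6.5 → 2 s.f., 53 → 2 s.f., 2.975 → 4 s.f.; limit is 2.
Rounded to 2 significant figures: 1.1 × 10^3.

1.1 × 10^3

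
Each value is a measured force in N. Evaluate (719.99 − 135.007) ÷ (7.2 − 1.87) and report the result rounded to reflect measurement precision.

719.99 − 135.007 = 584.983, limited to 2 d.p. → 5 s.f.; 7.2 − 1.87 = 5.33, limited to 1 d.p. → 2 s.f.
Carrying full precision, 584.983 ÷ 5.33 = 109.752908068…; keep min(5, 2) = 2 s.f.
Rounded to 2 significant figures: 1.1 × 10².

1.1 × 10²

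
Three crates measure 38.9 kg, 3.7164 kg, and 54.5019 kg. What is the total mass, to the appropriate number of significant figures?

38.9 kg + 3.7164 kg + 54.5019 kg = 97.1183 kg.
Addition/subtraction keeps the fewest decimal places: 38.9 → 1 decimal place, 3.7164 → 4 decimal places, 54.5019 → 4 decimal places; limit is 1.
Rounded to 1 decimal place: 97.1 kg.

97.1 kg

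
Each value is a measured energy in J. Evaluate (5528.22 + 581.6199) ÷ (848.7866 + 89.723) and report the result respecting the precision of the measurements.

6.51015

5528.22 + 581.6199 = 6109.8399, limited to 2 d.p. → 6 s.f.; 848.7866 + 89.723 = 938.5096, limited to 3 d.p. → 6 s.f.
Carrying full precision, 6109.8399 ÷ 938.5096 = 6.5101517342…; keep min(6, 6) = 6 s.f.
Rounded to 6 significant figures: 6.51015.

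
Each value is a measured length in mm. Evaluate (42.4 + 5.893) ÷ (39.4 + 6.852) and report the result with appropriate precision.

1.04

42.4 + 5.893 = 48.293, limited to 1 d.p. → 3 s.f.; 39.4 + 6.852 = 46.252, limited to 1 d.p. → 3 s.f.
Carrying full precision, 48.293 ÷ 46.252 = 1.0441278215…; keep min(3, 3) = 3 s.f.
Rounded to 3 significant figures: 1.04.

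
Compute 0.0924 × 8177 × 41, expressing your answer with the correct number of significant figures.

0.0924 × 8177 × 41 = 30977.7468
Multiplication/division keeps the fewest significant figures: 0.0924 → 3 s.f., 8177 → 4 s.f., 41 → 2 s.f.; limit is 2.
Rounded to 2 significant figures: 3.1 × 10⁴.

3.1 × 10⁴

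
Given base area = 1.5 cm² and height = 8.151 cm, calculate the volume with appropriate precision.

12 cm³

volume = 1.5 cm² × 8.151 cm = 12.2265 cm³.
1.5 has 2 significant figures; 8.151 has 4.
Division/multiplication keeps the fewest: 2 significant figures.
Rounded: 12 cm³.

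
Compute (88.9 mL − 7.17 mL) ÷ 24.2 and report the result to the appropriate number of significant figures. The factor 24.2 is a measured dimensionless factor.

3.38 mL

88.9 mL − 7.17 mL = 81.73 mL; the difference is limited to 1 decimal place (3 s.f.).
Carrying full precision, 81.73 ÷ 24.2 = 3.37727272727… mL; 24.2 has 3 s.f., so the result keeps min(3, 3) = 3 s.f.
Rounded to 3 significant figures: 3.38 mL.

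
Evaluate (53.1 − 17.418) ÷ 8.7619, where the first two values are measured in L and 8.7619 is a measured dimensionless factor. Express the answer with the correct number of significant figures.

4.07 L

53.1 L − 17.418 L = 35.682 L; the difference is limited to 1 decimal place (3 s.f.).
Carrying full precision, 35.682 ÷ 8.7619 = 4.07240438718… L; 8.7619 has 5 s.f., so the result keeps min(3, 5) = 3 s.f.
Rounded to 3 significant figures: 4.07 L.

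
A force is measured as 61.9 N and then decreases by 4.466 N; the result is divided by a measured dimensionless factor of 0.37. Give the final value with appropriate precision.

61.9 N − 4.466 N = 57.434 N; the difference is limited to 1 decimal place (3 s.f.).
Carrying full precision, 57.434 ÷ 0.37 = 155.227027027… N; 0.37 has 2 s.f., so the result keeps min(3, 2) = 2 s.f.
Rounded to 2 significant figures: 1.6 × 10^2 N.

1.6 × 10^2 N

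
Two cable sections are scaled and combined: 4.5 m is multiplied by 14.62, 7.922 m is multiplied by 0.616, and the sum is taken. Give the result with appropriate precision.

4.5 × 14.62 = 65.79 → 66 m (2 s.f., last digit at the 10^0 place).
7.922 × 0.616 = 4.879952 → 4.88 m (3 s.f., last digit at the 10^-2 place).
Sum: 70.669952 m; keep the coarser place, 10^0.
Result: 71 m.

71 m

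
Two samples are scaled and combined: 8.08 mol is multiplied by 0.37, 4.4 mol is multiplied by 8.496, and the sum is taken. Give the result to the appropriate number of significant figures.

8.08 × 0.37 = 2.9896 → 3.0 mol (2 s.f., last digit at the 10^-1 place).
4.4 × 8.496 = 37.3824 → 37 mol (2 s.f., last digit at the 10^0 place).
Sum: 40.372 mol; keep the coarser place, 10^0.
Result: 4.0 × 10^1 mol.

4.0 × 10^1 mol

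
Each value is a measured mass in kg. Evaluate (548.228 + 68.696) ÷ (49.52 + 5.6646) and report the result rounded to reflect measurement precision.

548.228 + 68.696 = 616.924, limited to 3 d.p. → 6 s.f.; 49.52 + 5.6646 = 55.1846, limited to 2 d.p. → 4 s.f.
Carrying full precision, 616.924 ÷ 55.1846 = 11.1792782769…; keep min(6, 4) = 4 s.f.
Rounded to 4 significant figures: 11.18.

11.18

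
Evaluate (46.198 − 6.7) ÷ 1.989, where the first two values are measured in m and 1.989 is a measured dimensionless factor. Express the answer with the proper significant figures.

46.198 m − 6.7 m = 39.498 m; the difference is limited to 1 decimal place (3 s.f.).
Carrying full precision, 39.498 ÷ 1.989 = 19.8582202112… m; 1.989 has 4 s.f., so the result keeps min(3, 4) = 3 s.f.
Rounded to 3 significant figures: 19.9 m.

19.9 m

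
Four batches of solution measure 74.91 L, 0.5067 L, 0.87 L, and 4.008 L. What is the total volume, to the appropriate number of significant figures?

80.29 L

74.91 L + 0.5067 L + 0.87 L + 4.008 L = 80.2947 L.
Addition/subtraction keeps the fewest decimal places: 74.91 → 2 decimal places, 0.5067 → 4 decimal places, 0.87 → 2 decimal places, 4.008 → 3 decimal places; limit is 2.
Rounded to 2 decimal places: 80.29 L.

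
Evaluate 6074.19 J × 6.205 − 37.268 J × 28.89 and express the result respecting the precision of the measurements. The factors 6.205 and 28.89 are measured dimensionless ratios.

6074.19 × 6.205 = 37690.34895 → 3.769 × 10^4 J (4 s.f., last digit at the 10^1 place).
37.268 × 28.89 = 1076.67252 → 1.077 × 10^3 J (4 s.f., last digit at the 10^0 place).
Difference: 36613.67643 J; keep the coarser place, 10^1.
Result: 3.661 × 10^4 J.

3.661 × 10^4 J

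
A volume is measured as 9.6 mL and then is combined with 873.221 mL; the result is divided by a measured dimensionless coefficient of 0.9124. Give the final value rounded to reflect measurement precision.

9.676 × 10² mL

9.6 mL + 873.221 mL = 882.821 mL; the sum is limited to 1 decimal place (4 s.f.).
Carrying full precision, 882.821 ÷ 0.9124 = 967.581104779… mL; 0.9124 has 4 s.f., so the result keeps min(4, 4) = 4 s.f.
Rounded to 4 significant figures: 9.676 × 10² mL.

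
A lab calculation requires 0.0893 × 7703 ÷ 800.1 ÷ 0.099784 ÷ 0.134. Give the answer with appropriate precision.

0.0893 × 7703 ÷ 800.1 ÷ 0.099784 ÷ 0.134 = 64.2985795222…
Multiplication/division keeps the fewest significant figures: 0.0893 → 3 s.f., 7703 → 4 s.f., 800.1 → 4 s.f., 0.099784 → 5 s.f., 0.134 → 3 s.f.; limit is 3.
Rounded to 3 significant figures: 64.3.

64.3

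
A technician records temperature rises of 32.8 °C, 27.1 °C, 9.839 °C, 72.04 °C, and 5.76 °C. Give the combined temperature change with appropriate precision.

147.5 °C

32.8 °C + 27.1 °C + 9.839 °C + 72.04 °C + 5.76 °C = 147.539 °C.
Addition/subtraction keeps the fewest decimal places: 32.8 → 1 decimal place, 27.1 → 1 decimal place, 9.839 → 3 decimal places, 72.04 → 2 decimal places, 5.76 → 2 decimal places; limit is 1.
Rounded to 1 decimal place: 147.5 °C.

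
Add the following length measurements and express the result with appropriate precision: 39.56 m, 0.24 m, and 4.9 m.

39.56 m + 0.24 m + 4.9 m = 44.70 m.
Addition/subtraction keeps the fewest decimal places: 39.56 → 2 decimal places, 0.24 → 2 decimal places, 4.9 → 1 decimal place; limit is 1.
Rounded to 1 decimal place: 44.7 m.

44.7 m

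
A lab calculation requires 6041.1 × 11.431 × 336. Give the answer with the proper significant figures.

6041.1 × 11.431 × 336 = 23202753.5376
Multiplication/division keeps the fewest significant figures: 6041.1 → 5 s.f., 11.431 → 5 s.f., 336 → 3 s.f.; limit is 3.
Rounded to 3 significant figures: 2.32 × 10^7.

2.32 × 10^7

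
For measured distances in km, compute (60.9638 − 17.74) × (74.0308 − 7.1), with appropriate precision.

60.9638 − 17.74 = 43.2238, limited to 2 d.p. → 4 s.f.; 74.0308 − 7.1 = 66.9308, limited to 1 d.p. → 3 s.f.
Carrying full precision, 43.2238 × 66.9308 = 2893.00351304; keep min(4, 3) = 3 s.f.
Rounded to 3 significant figures: 2.89 × 10^3 km².

2.89 × 10^3 km²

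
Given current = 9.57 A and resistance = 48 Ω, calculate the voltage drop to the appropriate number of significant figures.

4.6 × 10^2 V

voltage drop = 9.57 A × 48 Ω = 459.36 V.
9.57 has 3 significant figures; 48 has 2.
Division/multiplication keeps the fewest: 2 significant figures.
Rounded: 4.6 × 10^2 V.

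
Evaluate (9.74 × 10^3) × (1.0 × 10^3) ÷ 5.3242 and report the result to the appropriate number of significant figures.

(9.74 × 10^3) × (1.0 × 10^3) ÷ 5.3242 = 1829382.81808…
Multiplication/division keeps the fewest significant figures: 9.74 × 10^3 → 3 s.f., 1.0 × 10^3 → 2 s.f., 5.3242 → 5 s.f.; limit is 2.
Rounded to 2 significant figures: 1.8 × 10^6.

1.8 × 10^6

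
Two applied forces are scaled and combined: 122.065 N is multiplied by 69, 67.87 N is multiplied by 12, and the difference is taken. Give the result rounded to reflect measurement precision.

122.065 × 69 = 8422.485 → 8.4 × 10³ N (2 s.f., last digit at the 10^2 place).
67.87 × 12 = 814.44 → 8.1 × 10² N (2 s.f., last digit at the 10^1 place).
Difference: 7608.045 N; keep the coarser place, 10^2.
Result: 7.6 × 10³ N.

7.6 × 10³ N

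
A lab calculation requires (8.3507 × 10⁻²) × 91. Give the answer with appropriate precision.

7.6

(8.3507 × 10⁻²) × 91 = 7.599137
Multiplication/division keeps the fewest significant figures: 8.3507 × 10⁻² → 5 s.f., 91 → 2 s.f.; limit is 2.
Rounded to 2 significant figures: 7.6.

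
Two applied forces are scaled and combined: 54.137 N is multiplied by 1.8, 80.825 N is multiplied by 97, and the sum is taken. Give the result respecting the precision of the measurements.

54.137 × 1.8 = 97.4466 → 97 N (2 s.f., last digit at the 10^0 place).
80.825 × 97 = 7840.025 → 7.8 × 10^3 N (2 s.f., last digit at the 10^2 place).
Sum: 7937.4716 N; keep the coarser place, 10^2.
Result: 7.9 × 10^3 N.

7.9 × 10^3 N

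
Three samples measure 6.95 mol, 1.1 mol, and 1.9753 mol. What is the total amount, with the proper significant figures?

10.0 mol

6.95 mol + 1.1 mol + 1.9753 mol = 10.0253 mol.
Addition/subtraction keeps the fewest decimal places: 6.95 → 2 decimal places, 1.1 → 1 decimal place, 1.9753 → 4 decimal places; limit is 1.
Rounded to 1 decimal place: 10.0 mol.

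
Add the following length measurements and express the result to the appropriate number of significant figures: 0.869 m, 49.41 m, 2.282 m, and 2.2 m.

0.869 m + 49.41 m + 2.282 m + 2.2 m = 54.761 m.
Addition/subtraction keeps the fewest decimal places: 0.869 → 3 decimal places, 49.41 → 2 decimal places, 2.282 → 3 decimal places, 2.2 → 1 decimal place; limit is 1.
Rounded to 1 decimal place: 54.8 m.

54.8 m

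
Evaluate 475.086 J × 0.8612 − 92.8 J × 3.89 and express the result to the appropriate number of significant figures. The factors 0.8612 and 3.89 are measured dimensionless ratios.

475.086 × 0.8612 = 409.1440632 → 409.1 J (4 s.f., last digit at the 10^-1 place).
92.8 × 3.89 = 360.992 → 3.61 × 10^2 J (3 s.f., last digit at the 10^0 place).
Difference: 48.1520632 J; keep the coarser place, 10^0.
Result: 48 J.

48 J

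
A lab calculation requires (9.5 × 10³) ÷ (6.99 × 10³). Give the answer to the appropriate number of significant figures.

(9.5 × 10³) ÷ (6.99 × 10³) = 1.35908440629…
Multiplication/division keeps the fewest significant figures: 9.5 × 10³ → 2 s.f., 6.99 × 10³ → 3 s.f.; limit is 2.
Rounded to 2 significant figures: 1.4.

1.4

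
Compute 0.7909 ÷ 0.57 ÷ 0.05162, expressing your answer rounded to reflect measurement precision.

0.7909 ÷ 0.57 ÷ 0.05162 = 26.8799662853…
Multiplication/division keeps the fewest significant figures: 0.7909 → 4 s.f., 0.57 → 2 s.f., 0.05162 → 4 s.f.; limit is 2.
Rounded to 2 significant figures: 27.

27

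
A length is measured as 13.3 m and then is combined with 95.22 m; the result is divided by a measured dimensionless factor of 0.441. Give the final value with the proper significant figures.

246 m

13.3 m + 95.22 m = 108.52 m; the sum is limited to 1 decimal place (4 s.f.).
Carrying full precision, 108.52 ÷ 0.441 = 246.077097506… m; 0.441 has 3 s.f., so the result keeps min(4, 3) = 3 s.f.
Rounded to 3 significant figures: 246 m.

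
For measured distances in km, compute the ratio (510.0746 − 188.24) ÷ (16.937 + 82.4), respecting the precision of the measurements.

3.24

510.0746 − 188.24 = 321.8346, limited to 2 d.p. → 5 s.f.; 16.937 + 82.4 = 99.337, limited to 1 d.p. → 3 s.f.
Carrying full precision, 321.8346 ÷ 99.337 = 3.23982604669…; keep min(5, 3) = 3 s.f.
Rounded to 3 significant figures: 3.24.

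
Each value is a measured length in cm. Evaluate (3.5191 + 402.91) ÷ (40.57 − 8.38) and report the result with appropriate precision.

12.63

3.5191 + 402.91 = 406.4291, limited to 2 d.p. → 5 s.f.; 40.57 − 8.38 = 32.19, limited to 2 d.p. → 4 s.f.
Carrying full precision, 406.4291 ÷ 32.19 = 12.6259428394…; keep min(5, 4) = 4 s.f.
Rounded to 4 significant figures: 12.63.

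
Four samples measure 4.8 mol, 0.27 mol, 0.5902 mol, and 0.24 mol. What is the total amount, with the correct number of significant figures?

5.9 mol

4.8 mol + 0.27 mol + 0.5902 mol + 0.24 mol = 5.9002 mol.
Addition/subtraction keeps the fewest decimal places: 4.8 → 1 decimal place, 0.27 → 2 decimal places, 0.5902 → 4 decimal places, 0.24 → 2 decimal places; limit is 1.
Rounded to 1 decimal place: 5.9 mol.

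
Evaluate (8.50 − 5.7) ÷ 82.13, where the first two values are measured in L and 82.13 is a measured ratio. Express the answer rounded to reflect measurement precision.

3.4 × 10^-2 L

8.50 L − 5.7 L = 2.80 L; the difference is limited to 1 decimal place (2 s.f.).
Carrying full precision, 2.80 ÷ 82.13 = 0.0340922927067… L; 82.13 has 4 s.f., so the result keeps min(2, 4) = 2 s.f.
Rounded to 2 significant figures: 3.4 × 10^-2 L.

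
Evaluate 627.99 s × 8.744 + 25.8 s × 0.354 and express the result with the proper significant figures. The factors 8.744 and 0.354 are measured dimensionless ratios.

5500. s

627.99 × 8.744 = 5491.14456 → 5491 s (4 s.f., last digit at the 10^0 place).
25.8 × 0.354 = 9.1332 → 9.13 s (3 s.f., last digit at the 10^-2 place).
Sum: 5500.27776 s; keep the coarser place, 10^0.
Result: 5500. s.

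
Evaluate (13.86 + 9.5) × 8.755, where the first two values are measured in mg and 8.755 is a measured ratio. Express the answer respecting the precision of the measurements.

2.05 × 10^2 mg

13.86 mg + 9.5 mg = 23.36 mg; the sum is limited to 1 decimal place (3 s.f.).
Carrying full precision, 23.36 × 8.755 = 204.5168 mg; 8.755 has 4 s.f., so the result keeps min(3, 4) = 3 s.f.
Rounded to 3 significant figures: 2.05 × 10^2 mg.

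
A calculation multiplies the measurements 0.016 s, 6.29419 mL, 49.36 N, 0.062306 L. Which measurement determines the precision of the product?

0.016 s

0.016 s → 2 s.f.; 6.29419 mL → 6 s.f.; 49.36 N → 4 s.f.; 0.062306 L → 5 s.f.
The fewest is 2 significant figures, from 0.016 s.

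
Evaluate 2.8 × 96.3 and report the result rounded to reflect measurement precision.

2.8 × 96.3 = 269.64
Multiplication/division keeps the fewest significant figures: 2.8 → 2 s.f., 96.3 → 3 s.f.; limit is 2.
Rounded to 2 significant figures: 2.7 × 10^2.

2.7 × 10^2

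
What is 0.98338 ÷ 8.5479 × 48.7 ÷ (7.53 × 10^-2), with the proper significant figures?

74.4

0.98338 ÷ 8.5479 × 48.7 ÷ (7.53 × 10^-2) = 74.403938235…
Multiplication/division keeps the fewest significant figures: 0.98338 → 5 s.f., 8.5479 → 5 s.f., 48.7 → 3 s.f., 7.53 × 10^-2 → 3 s.f.; limit is 3.
Rounded to 3 significant figures: 74.4.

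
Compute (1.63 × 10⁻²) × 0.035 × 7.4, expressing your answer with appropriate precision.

(1.63 × 10⁻²) × 0.035 × 7.4 = 0.0042217
Multiplication/division keeps the fewest significant figures: 1.63 × 10⁻² → 3 s.f., 0.035 → 2 s.f., 7.4 → 2 s.f.; limit is 2.
Rounded to 2 significant figures: 0.0042.

0.0042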